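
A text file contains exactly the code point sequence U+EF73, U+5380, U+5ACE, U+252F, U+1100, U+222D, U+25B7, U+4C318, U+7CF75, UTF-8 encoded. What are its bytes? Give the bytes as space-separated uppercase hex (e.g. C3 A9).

U+EF73: 3-byte form → EE BD B3.
U+5380: 3-byte form → E5 8E 80.
U+5ACE: 3-byte form → E5 AB 8E.
U+252F: 3-byte form → E2 94 AF.
U+1100: 3-byte form → E1 84 80.
U+222D: 3-byte form → E2 88 AD.
U+25B7: 3-byte form → E2 96 B7.
U+4C318: 4-byte form → F1 8C 8C 98.
U+7CF75: 4-byte form → F1 BC BD B5.
Concatenated (29 bytes): EE BD B3 E5 8E 80 E5 AB 8E E2 94 AF E1 84 80 E2 88 AD E2 96 B7 F1 8C 8C 98 F1 BC BD B5.

EE BD B3 E5 8E 80 E5 AB 8E E2 94 AF E1 84 80 E2 88 AD E2 96 B7 F1 8C 8C 98 F1 BC BD B5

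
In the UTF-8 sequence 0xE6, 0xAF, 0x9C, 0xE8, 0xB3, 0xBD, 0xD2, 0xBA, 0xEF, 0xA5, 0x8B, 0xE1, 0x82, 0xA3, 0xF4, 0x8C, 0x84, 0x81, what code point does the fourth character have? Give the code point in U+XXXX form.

Offset 0: leading byte 0xE6 = 11100110 → 3-byte char #1 = E6 AF 9C.
Offset 3: leading byte 0xE8 = 11101000 → 3-byte char #2 = E8 B3 BD.
Offset 6: leading byte 0xD2 = 11010010 → 2-byte char #3 = D2 BA.
Offset 8: leading byte 0xEF = 11101111 → 3-byte char #4 = EF A5 8B.
Leading byte 0xEF = 11101111 matches 1110xxxx → 3-byte sequence.
Byte 1: 0xEF = 11101111, payload 1111 (4 bits).
Byte 2: 0xA5 = 10100101 (10xxxxxx ✓), payload 100101.
Byte 3: 0x8B = 10001011 (10xxxxxx ✓), payload 001011.
Concatenate: 1111100101001011 = 0xF94B (16 bits → U+F94B).

U+F94B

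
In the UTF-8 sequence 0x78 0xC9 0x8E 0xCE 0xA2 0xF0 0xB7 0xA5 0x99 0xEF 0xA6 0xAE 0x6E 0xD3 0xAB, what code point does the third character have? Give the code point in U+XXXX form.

Offset 0: leading byte 0x78 = 01111000 → 1-byte char #1 = 78.
Offset 1: leading byte 0xC9 = 11001001 → 2-byte char #2 = C9 8E.
Offset 3: leading byte 0xCE = 11001110 → 2-byte char #3 = CE A2.
Leading byte 0xCE = 11001110 matches 110xxxxx → 2-byte sequence.
Byte 1: 0xCE = 11001110, payload 01110 (5 bits).
Byte 2: 0xA2 = 10100010 (10xxxxxx ✓), payload 100010.
Concatenate: 01110100010 = 0x3A2 (11 bits → U+03A2).

U+03A2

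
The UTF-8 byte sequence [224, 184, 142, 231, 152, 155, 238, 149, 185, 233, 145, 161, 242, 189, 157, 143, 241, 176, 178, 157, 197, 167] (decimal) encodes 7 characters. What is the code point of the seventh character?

U+0167

Offset 0: leading byte 0xE0 = 11100000 → 3-byte char #1 = E0 B8 8E.
Offset 3: leading byte 0xE7 = 11100111 → 3-byte char #2 = E7 98 9B.
Offset 6: leading byte 0xEE = 11101110 → 3-byte char #3 = EE 95 B9.
Offset 9: leading byte 0xE9 = 11101001 → 3-byte char #4 = E9 91 A1.
Offset 12: leading byte 0xF2 = 11110010 → 4-byte char #5 = F2 BD 9D 8F.
Offset 16: leading byte 0xF1 = 11110001 → 4-byte char #6 = F1 B0 B2 9D.
Offset 20: leading byte 0xC5 = 11000101 → 2-byte char #7 = C5 A7.
Leading byte 0xC5 = 11000101 matches 110xxxxx → 2-byte sequence.
Byte 1: 0xC5 = 11000101, payload 00101 (5 bits).
Byte 2: 0xA7 = 10100111 (10xxxxxx ✓), payload 100111.
Concatenate: 00101100111 = 0x167 (11 bits → U+0167).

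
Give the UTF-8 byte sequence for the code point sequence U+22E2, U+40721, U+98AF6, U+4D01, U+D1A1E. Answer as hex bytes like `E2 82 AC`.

U+22E2: 3-byte form → E2 8B A2.
U+40721: 4-byte form → F1 80 9C A1.
U+98AF6: 4-byte form → F2 98 AB B6.
U+4D01: 3-byte form → E4 B4 81.
U+D1A1E: 4-byte form → F3 91 A8 9E.
Concatenated (18 bytes): E2 8B A2 F1 80 9C A1 F2 98 AB B6 E4 B4 81 F3 91 A8 9E.

E2 8B A2 F1 80 9C A1 F2 98 AB B6 E4 B4 81 F3 91 A8 9E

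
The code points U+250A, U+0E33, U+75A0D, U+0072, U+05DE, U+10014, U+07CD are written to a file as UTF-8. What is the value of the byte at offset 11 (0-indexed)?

0xD7

U+250A → 3-byte form E2 94 8A at offsets 0–2.
U+0E33 → 3-byte form E0 B8 B3 at offsets 3–5.
U+75A0D → 4-byte form F1 B5 A8 8D at offsets 6–9.
U+0072 → 1-byte form 72 at offsets 10–10.
U+05DE → 2-byte form D7 9E at offsets 11–12.
Offset 11 falls in char 5's range; it's byte 1 of D7 9E = 0xD7.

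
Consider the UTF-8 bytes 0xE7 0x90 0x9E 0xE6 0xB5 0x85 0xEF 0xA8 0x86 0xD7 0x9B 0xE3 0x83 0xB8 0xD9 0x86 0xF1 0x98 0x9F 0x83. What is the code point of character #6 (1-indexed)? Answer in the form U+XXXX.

U+0646

Offset 0: leading byte 0xE7 = 11100111 → 3-byte char #1 = E7 90 9E.
Offset 3: leading byte 0xE6 = 11100110 → 3-byte char #2 = E6 B5 85.
Offset 6: leading byte 0xEF = 11101111 → 3-byte char #3 = EF A8 86.
Offset 9: leading byte 0xD7 = 11010111 → 2-byte char #4 = D7 9B.
Offset 11: leading byte 0xE3 = 11100011 → 3-byte char #5 = E3 83 B8.
Offset 14: leading byte 0xD9 = 11011001 → 2-byte char #6 = D9 86.
Leading byte 0xD9 = 11011001 matches 110xxxxx → 2-byte sequence.
Byte 1: 0xD9 = 11011001, payload 11001 (5 bits).
Byte 2: 0x86 = 10000110 (10xxxxxx ✓), payload 000110.
Concatenate: 11001000110 = 0x646 (11 bits → U+0646).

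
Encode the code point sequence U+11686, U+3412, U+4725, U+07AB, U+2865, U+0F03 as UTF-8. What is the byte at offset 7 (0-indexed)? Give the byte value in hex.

0xE4

U+11686 → 4-byte form F0 91 9A 86 at offsets 0–3.
U+3412 → 3-byte form E3 90 92 at offsets 4–6.
U+4725 → 3-byte form E4 9C A5 at offsets 7–9.
Offset 7 falls in char 3's range; it's byte 1 of E4 9C A5 = 0xE4.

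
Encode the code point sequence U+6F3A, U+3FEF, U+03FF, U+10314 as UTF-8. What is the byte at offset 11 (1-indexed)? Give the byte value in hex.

1-indexed offset 11 is 0-indexed offset 10.
U+6F3A → 3-byte form E6 BC BA at offsets 0–2.
U+3FEF → 3-byte form E3 BF AF at offsets 3–5.
U+03FF → 2-byte form CF BF at offsets 6–7.
U+10314 → 4-byte form F0 90 8C 94 at offsets 8–11.
Offset 10 falls in char 4's range; it's byte 3 of F0 90 8C 94 = 0x8C.

0x8C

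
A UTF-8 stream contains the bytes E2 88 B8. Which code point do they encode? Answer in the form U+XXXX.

U+2238

Leading byte 0xE2 = 11100010 matches 1110xxxx → 3-byte sequence.
Byte 1: 0xE2 = 11100010, payload 0010 (4 bits).
Byte 2: 0x88 = 10001000 (10xxxxxx ✓), payload 001000.
Byte 3: 0xB8 = 10111000 (10xxxxxx ✓), payload 111000.
Concatenate: 0010001000111000 = 0x2238 (16 bits → U+2238).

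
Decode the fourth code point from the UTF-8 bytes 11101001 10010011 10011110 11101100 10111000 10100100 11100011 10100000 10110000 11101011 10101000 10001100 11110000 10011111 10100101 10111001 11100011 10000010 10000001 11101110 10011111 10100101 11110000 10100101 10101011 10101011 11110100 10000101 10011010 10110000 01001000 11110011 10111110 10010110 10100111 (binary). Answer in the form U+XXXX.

U+BA0C

Offset 0: leading byte 0xE9 = 11101001 → 3-byte char #1 = E9 93 9E.
Offset 3: leading byte 0xEC = 11101100 → 3-byte char #2 = EC B8 A4.
Offset 6: leading byte 0xE3 = 11100011 → 3-byte char #3 = E3 A0 B0.
Offset 9: leading byte 0xEB = 11101011 → 3-byte char #4 = EB A8 8C.
Leading byte 0xEB = 11101011 matches 1110xxxx → 3-byte sequence.
Byte 1: 0xEB = 11101011, payload 1011 (4 bits).
Byte 2: 0xA8 = 10101000 (10xxxxxx ✓), payload 101000.
Byte 3: 0x8C = 10001100 (10xxxxxx ✓), payload 001100.
Concatenate: 1011101000001100 = 0xBA0C (16 bits → U+BA0C).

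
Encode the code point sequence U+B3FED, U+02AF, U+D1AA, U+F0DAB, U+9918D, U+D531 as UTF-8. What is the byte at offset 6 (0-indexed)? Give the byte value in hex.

U+B3FED → 4-byte form F2 B3 BF AD at offsets 0–3.
U+02AF → 2-byte form CA AF at offsets 4–5.
U+D1AA → 3-byte form ED 86 AA at offsets 6–8.
Offset 6 falls in char 3's range; it's byte 1 of ED 86 AA = 0xED.

0xED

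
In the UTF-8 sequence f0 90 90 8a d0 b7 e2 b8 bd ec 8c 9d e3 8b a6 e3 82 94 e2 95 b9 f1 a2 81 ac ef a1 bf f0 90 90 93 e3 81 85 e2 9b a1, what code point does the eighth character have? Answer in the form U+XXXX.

Offset 0: leading byte 0xF0 = 11110000 → 4-byte char #1 = F0 90 90 8A.
Offset 4: leading byte 0xD0 = 11010000 → 2-byte char #2 = D0 B7.
Offset 6: leading byte 0xE2 = 11100010 → 3-byte char #3 = E2 B8 BD.
Offset 9: leading byte 0xEC = 11101100 → 3-byte char #4 = EC 8C 9D.
Offset 12: leading byte 0xE3 = 11100011 → 3-byte char #5 = E3 8B A6.
Offset 15: leading byte 0xE3 = 11100011 → 3-byte char #6 = E3 82 94.
Offset 18: leading byte 0xE2 = 11100010 → 3-byte char #7 = E2 95 B9.
Offset 21: leading byte 0xF1 = 11110001 → 4-byte char #8 = F1 A2 81 AC.
Leading byte 0xF1 = 11110001 matches 11110xxx → 4-byte sequence.
Byte 1: 0xF1 = 11110001, payload 001 (3 bits).
Byte 2: 0xA2 = 10100010 (10xxxxxx ✓), payload 100010.
Byte 3: 0x81 = 10000001 (10xxxxxx ✓), payload 000001.
Byte 4: 0xAC = 10101100 (10xxxxxx ✓), payload 101100.
Concatenate: 001100010000001101100 = 0x6206C (21 bits → U+6206C).

U+6206C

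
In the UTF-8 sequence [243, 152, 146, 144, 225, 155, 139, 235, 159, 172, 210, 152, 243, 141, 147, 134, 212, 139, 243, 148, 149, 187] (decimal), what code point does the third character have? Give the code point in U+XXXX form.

U+B7EC

Offset 0: leading byte 0xF3 = 11110011 → 4-byte char #1 = F3 98 92 90.
Offset 4: leading byte 0xE1 = 11100001 → 3-byte char #2 = E1 9B 8B.
Offset 7: leading byte 0xEB = 11101011 → 3-byte char #3 = EB 9F AC.
Leading byte 0xEB = 11101011 matches 1110xxxx → 3-byte sequence.
Byte 1: 0xEB = 11101011, payload 1011 (4 bits).
Byte 2: 0x9F = 10011111 (10xxxxxx ✓), payload 011111.
Byte 3: 0xAC = 10101100 (10xxxxxx ✓), payload 101100.
Concatenate: 1011011111101100 = 0xB7EC (16 bits → U+B7EC).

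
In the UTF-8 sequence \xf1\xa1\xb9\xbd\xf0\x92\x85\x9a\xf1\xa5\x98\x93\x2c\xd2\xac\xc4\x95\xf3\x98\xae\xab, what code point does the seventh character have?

U+D8BAB

Offset 0: leading byte 0xF1 = 11110001 → 4-byte char #1 = F1 A1 B9 BD.
Offset 4: leading byte 0xF0 = 11110000 → 4-byte char #2 = F0 92 85 9A.
Offset 8: leading byte 0xF1 = 11110001 → 4-byte char #3 = F1 A5 98 93.
Offset 12: leading byte 0x2C = 00101100 → 1-byte char #4 = 2C.
Offset 13: leading byte 0xD2 = 11010010 → 2-byte char #5 = D2 AC.
Offset 15: leading byte 0xC4 = 11000100 → 2-byte char #6 = C4 95.
Offset 17: leading byte 0xF3 = 11110011 → 4-byte char #7 = F3 98 AE AB.
Leading byte 0xF3 = 11110011 matches 11110xxx → 4-byte sequence.
Byte 1: 0xF3 = 11110011, payload 011 (3 bits).
Byte 2: 0x98 = 10011000 (10xxxxxx ✓), payload 011000.
Byte 3: 0xAE = 10101110 (10xxxxxx ✓), payload 101110.
Byte 4: 0xAB = 10101011 (10xxxxxx ✓), payload 101011.
Concatenate: 011011000101110101011 = 0xD8BAB (21 bits → U+D8BAB).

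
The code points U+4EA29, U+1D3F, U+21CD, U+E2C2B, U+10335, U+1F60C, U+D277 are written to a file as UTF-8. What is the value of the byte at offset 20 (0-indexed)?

0x98

U+4EA29 → 4-byte form F1 8E A8 A9 at offsets 0–3.
U+1D3F → 3-byte form E1 B4 BF at offsets 4–6.
U+21CD → 3-byte form E2 87 8D at offsets 7–9.
U+E2C2B → 4-byte form F3 A2 B0 AB at offsets 10–13.
U+10335 → 4-byte form F0 90 8C B5 at offsets 14–17.
U+1F60C → 4-byte form F0 9F 98 8C at offsets 18–21.
Offset 20 falls in char 6's range; it's byte 3 of F0 9F 98 8C = 0x98.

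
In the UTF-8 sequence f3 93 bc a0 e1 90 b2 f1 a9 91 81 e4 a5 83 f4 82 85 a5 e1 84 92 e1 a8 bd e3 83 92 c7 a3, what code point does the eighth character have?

Offset 0: leading byte 0xF3 = 11110011 → 4-byte char #1 = F3 93 BC A0.
Offset 4: leading byte 0xE1 = 11100001 → 3-byte char #2 = E1 90 B2.
Offset 7: leading byte 0xF1 = 11110001 → 4-byte char #3 = F1 A9 91 81.
Offset 11: leading byte 0xE4 = 11100100 → 3-byte char #4 = E4 A5 83.
Offset 14: leading byte 0xF4 = 11110100 → 4-byte char #5 = F4 82 85 A5.
Offset 18: leading byte 0xE1 = 11100001 → 3-byte char #6 = E1 84 92.
Offset 21: leading byte 0xE1 = 11100001 → 3-byte char #7 = E1 A8 BD.
Offset 24: leading byte 0xE3 = 11100011 → 3-byte char #8 = E3 83 92.
Leading byte 0xE3 = 11100011 matches 1110xxxx → 3-byte sequence.
Byte 1: 0xE3 = 11100011, payload 0011 (4 bits).
Byte 2: 0x83 = 10000011 (10xxxxxx ✓), payload 000011.
Byte 3: 0x92 = 10010010 (10xxxxxx ✓), payload 010010.
Concatenate: 0011000011010010 = 0x30D2 (16 bits → U+30D2).

U+30D2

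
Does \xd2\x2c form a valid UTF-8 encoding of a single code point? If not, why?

Leading byte 0xD2 = 11010010 → 2-byte form.
Byte 2 is 0x2C = 00101100, which is not 10xxxxxx — expected a continuation byte.

invalid (non-continuation byte where continuation expected)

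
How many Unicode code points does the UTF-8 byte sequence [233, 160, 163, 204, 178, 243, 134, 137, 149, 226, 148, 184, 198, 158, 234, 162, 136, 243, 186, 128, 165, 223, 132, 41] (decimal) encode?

Byte at offset 0: 0xE9 = 11101001 → 3-byte char (#1). Advance 3.
Byte at offset 3: 0xCC = 11001100 → 2-byte char (#2). Advance 2.
Byte at offset 5: 0xF3 = 11110011 → 4-byte char (#3). Advance 4.
Byte at offset 9: 0xE2 = 11100010 → 3-byte char (#4). Advance 3.
Byte at offset 12: 0xC6 = 11000110 → 2-byte char (#5). Advance 2.
Byte at offset 14: 0xEA = 11101010 → 3-byte char (#6). Advance 3.
Byte at offset 17: 0xF3 = 11110011 → 4-byte char (#7). Advance 4.
Byte at offset 21: 0xDF = 11011111 → 2-byte char (#8). Advance 2.
Byte at offset 23: 0x29 = 00101001 → 1-byte char (#9). Advance 1.
Reached end at offset 24 after 9 code points.

9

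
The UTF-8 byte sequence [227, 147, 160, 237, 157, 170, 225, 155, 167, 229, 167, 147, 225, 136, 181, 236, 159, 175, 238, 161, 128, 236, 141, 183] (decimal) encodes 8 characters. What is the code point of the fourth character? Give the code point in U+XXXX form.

U+59D3

Offset 0: leading byte 0xE3 = 11100011 → 3-byte char #1 = E3 93 A0.
Offset 3: leading byte 0xED = 11101101 → 3-byte char #2 = ED 9D AA.
Offset 6: leading byte 0xE1 = 11100001 → 3-byte char #3 = E1 9B A7.
Offset 9: leading byte 0xE5 = 11100101 → 3-byte char #4 = E5 A7 93.
Leading byte 0xE5 = 11100101 matches 1110xxxx → 3-byte sequence.
Byte 1: 0xE5 = 11100101, payload 0101 (4 bits).
Byte 2: 0xA7 = 10100111 (10xxxxxx ✓), payload 100111.
Byte 3: 0x93 = 10010011 (10xxxxxx ✓), payload 010011.
Concatenate: 0101100111010011 = 0x59D3 (16 bits → U+59D3).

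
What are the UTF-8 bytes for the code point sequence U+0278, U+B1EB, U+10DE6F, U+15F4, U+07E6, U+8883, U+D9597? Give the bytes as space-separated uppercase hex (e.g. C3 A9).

U+0278: 2-byte form → C9 B8.
U+B1EB: 3-byte form → EB 87 AB.
U+10DE6F: 4-byte form → F4 8D B9 AF.
U+15F4: 3-byte form → E1 97 B4.
U+07E6: 2-byte form → DF A6.
U+8883: 3-byte form → E8 A2 83.
U+D9597: 4-byte form → F3 99 96 97.
Concatenated (21 bytes): C9 B8 EB 87 AB F4 8D B9 AF E1 97 B4 DF A6 E8 A2 83 F3 99 96 97.

C9 B8 EB 87 AB F4 8D B9 AF E1 97 B4 DF A6 E8 A2 83 F3 99 96 97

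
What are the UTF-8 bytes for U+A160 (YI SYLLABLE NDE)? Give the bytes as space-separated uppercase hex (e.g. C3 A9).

U+A160 = 0xA160 = 41312 decimal. In range U+0800–U+FFFF → 3-byte form: 1110xxxx 10xxxxxx 10xxxxxx.
Binary (16 bits): 1010000101100000.
Split 4+6+6: 1010 | 000101 | 100000.
Byte 1: 11101010 = 0xEA.
Byte 2: 10000101 = 0x85.
Byte 3: 10100000 = 0xA0.

EA 85 A0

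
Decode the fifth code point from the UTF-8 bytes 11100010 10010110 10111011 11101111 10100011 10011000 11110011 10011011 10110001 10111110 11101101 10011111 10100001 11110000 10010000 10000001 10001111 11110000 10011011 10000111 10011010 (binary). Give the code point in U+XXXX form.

U+1004F

Offset 0: leading byte 0xE2 = 11100010 → 3-byte char #1 = E2 96 BB.
Offset 3: leading byte 0xEF = 11101111 → 3-byte char #2 = EF A3 98.
Offset 6: leading byte 0xF3 = 11110011 → 4-byte char #3 = F3 9B B1 BE.
Offset 10: leading byte 0xED = 11101101 → 3-byte char #4 = ED 9F A1.
Offset 13: leading byte 0xF0 = 11110000 → 4-byte char #5 = F0 90 81 8F.
Leading byte 0xF0 = 11110000 matches 11110xxx → 4-byte sequence.
Byte 1: 0xF0 = 11110000, payload 000 (3 bits).
Byte 2: 0x90 = 10010000 (10xxxxxx ✓), payload 010000.
Byte 3: 0x81 = 10000001 (10xxxxxx ✓), payload 000001.
Byte 4: 0x8F = 10001111 (10xxxxxx ✓), payload 001111.
Concatenate: 000010000000001001111 = 0x1004F (21 bits → U+1004F).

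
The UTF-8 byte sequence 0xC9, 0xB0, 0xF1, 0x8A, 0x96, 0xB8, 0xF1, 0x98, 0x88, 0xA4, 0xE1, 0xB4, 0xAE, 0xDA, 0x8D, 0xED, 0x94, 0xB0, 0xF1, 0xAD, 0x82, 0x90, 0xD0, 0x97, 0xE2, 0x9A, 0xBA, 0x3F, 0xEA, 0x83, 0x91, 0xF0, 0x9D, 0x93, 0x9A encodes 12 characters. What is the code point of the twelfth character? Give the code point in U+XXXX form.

U+1D4DA

Offset 0: leading byte 0xC9 = 11001001 → 2-byte char #1 = C9 B0.
Offset 2: leading byte 0xF1 = 11110001 → 4-byte char #2 = F1 8A 96 B8.
Offset 6: leading byte 0xF1 = 11110001 → 4-byte char #3 = F1 98 88 A4.
Offset 10: leading byte 0xE1 = 11100001 → 3-byte char #4 = E1 B4 AE.
Offset 13: leading byte 0xDA = 11011010 → 2-byte char #5 = DA 8D.
Offset 15: leading byte 0xED = 11101101 → 3-byte char #6 = ED 94 B0.
Offset 18: leading byte 0xF1 = 11110001 → 4-byte char #7 = F1 AD 82 90.
Offset 22: leading byte 0xD0 = 11010000 → 2-byte char #8 = D0 97.
Offset 24: leading byte 0xE2 = 11100010 → 3-byte char #9 = E2 9A BA.
Offset 27: leading byte 0x3F = 00111111 → 1-byte char #10 = 3F.
Offset 28: leading byte 0xEA = 11101010 → 3-byte char #11 = EA 83 91.
Offset 31: leading byte 0xF0 = 11110000 → 4-byte char #12 = F0 9D 93 9A.
Leading byte 0xF0 = 11110000 matches 11110xxx → 4-byte sequence.
Byte 1: 0xF0 = 11110000, payload 000 (3 bits).
Byte 2: 0x9D = 10011101 (10xxxxxx ✓), payload 011101.
Byte 3: 0x93 = 10010011 (10xxxxxx ✓), payload 010011.
Byte 4: 0x9A = 10011010 (10xxxxxx ✓), payload 011010.
Concatenate: 000011101010011011010 = 0x1D4DA (21 bits → U+1D4DA).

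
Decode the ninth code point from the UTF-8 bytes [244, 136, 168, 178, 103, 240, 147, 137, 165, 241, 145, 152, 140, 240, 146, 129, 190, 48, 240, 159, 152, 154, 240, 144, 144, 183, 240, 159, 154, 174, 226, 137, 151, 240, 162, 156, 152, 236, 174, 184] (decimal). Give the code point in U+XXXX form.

U+1F6AE

Offset 0: leading byte 0xF4 = 11110100 → 4-byte char #1 = F4 88 A8 B2.
Offset 4: leading byte 0x67 = 01100111 → 1-byte char #2 = 67.
Offset 5: leading byte 0xF0 = 11110000 → 4-byte char #3 = F0 93 89 A5.
Offset 9: leading byte 0xF1 = 11110001 → 4-byte char #4 = F1 91 98 8C.
Offset 13: leading byte 0xF0 = 11110000 → 4-byte char #5 = F0 92 81 BE.
Offset 17: leading byte 0x30 = 00110000 → 1-byte char #6 = 30.
Offset 18: leading byte 0xF0 = 11110000 → 4-byte char #7 = F0 9F 98 9A.
Offset 22: leading byte 0xF0 = 11110000 → 4-byte char #8 = F0 90 90 B7.
Offset 26: leading byte 0xF0 = 11110000 → 4-byte char #9 = F0 9F 9A AE.
Leading byte 0xF0 = 11110000 matches 11110xxx → 4-byte sequence.
Byte 1: 0xF0 = 11110000, payload 000 (3 bits).
Byte 2: 0x9F = 10011111 (10xxxxxx ✓), payload 011111.
Byte 3: 0x9A = 10011010 (10xxxxxx ✓), payload 011010.
Byte 4: 0xAE = 10101110 (10xxxxxx ✓), payload 101110.
Concatenate: 000011111011010101110 = 0x1F6AE (21 bits → U+1F6AE).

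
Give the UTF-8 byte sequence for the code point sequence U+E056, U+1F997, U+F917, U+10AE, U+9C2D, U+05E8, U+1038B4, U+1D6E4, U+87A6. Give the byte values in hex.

EE 81 96 F0 9F A6 97 EF A4 97 E1 82 AE E9 B0 AD D7 A8 F4 83 A2 B4 F0 9D 9B A4 E8 9E A6

U+E056: 3-byte form → EE 81 96.
U+1F997: 4-byte form → F0 9F A6 97.
U+F917: 3-byte form → EF A4 97.
U+10AE: 3-byte form → E1 82 AE.
U+9C2D: 3-byte form → E9 B0 AD.
U+05E8: 2-byte form → D7 A8.
U+1038B4: 4-byte form → F4 83 A2 B4.
U+1D6E4: 4-byte form → F0 9D 9B A4.
U+87A6: 3-byte form → E8 9E A6.
Concatenated (29 bytes): EE 81 96 F0 9F A6 97 EF A4 97 E1 82 AE E9 B0 AD D7 A8 F4 83 A2 B4 F0 9D 9B A4 E8 9E A6.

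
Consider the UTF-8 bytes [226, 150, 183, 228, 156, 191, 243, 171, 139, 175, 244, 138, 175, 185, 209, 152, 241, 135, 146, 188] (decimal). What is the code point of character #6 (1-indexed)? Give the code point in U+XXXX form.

U+474BC

Offset 0: leading byte 0xE2 = 11100010 → 3-byte char #1 = E2 96 B7.
Offset 3: leading byte 0xE4 = 11100100 → 3-byte char #2 = E4 9C BF.
Offset 6: leading byte 0xF3 = 11110011 → 4-byte char #3 = F3 AB 8B AF.
Offset 10: leading byte 0xF4 = 11110100 → 4-byte char #4 = F4 8A AF B9.
Offset 14: leading byte 0xD1 = 11010001 → 2-byte char #5 = D1 98.
Offset 16: leading byte 0xF1 = 11110001 → 4-byte char #6 = F1 87 92 BC.
Leading byte 0xF1 = 11110001 matches 11110xxx → 4-byte sequence.
Byte 1: 0xF1 = 11110001, payload 001 (3 bits).
Byte 2: 0x87 = 10000111 (10xxxxxx ✓), payload 000111.
Byte 3: 0x92 = 10010010 (10xxxxxx ✓), payload 010010.
Byte 4: 0xBC = 10111100 (10xxxxxx ✓), payload 111100.
Concatenate: 001000111010010111100 = 0x474BC (21 bits → U+474BC).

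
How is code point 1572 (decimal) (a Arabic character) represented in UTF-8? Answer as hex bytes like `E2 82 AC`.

D8 A4

U+0624 = 0x624 = 1572 decimal. In range U+0080–U+07FF → 2-byte form: 110xxxxx 10xxxxxx.
Binary (11 bits): 11000100100.
Split 5+6: 11000 | 100100.
Byte 1: 11011000 = 0xD8.
Byte 2: 10100100 = 0xA4.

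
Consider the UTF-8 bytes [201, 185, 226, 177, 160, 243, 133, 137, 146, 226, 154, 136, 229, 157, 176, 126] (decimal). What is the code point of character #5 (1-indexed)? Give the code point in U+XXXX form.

Offset 0: leading byte 0xC9 = 11001001 → 2-byte char #1 = C9 B9.
Offset 2: leading byte 0xE2 = 11100010 → 3-byte char #2 = E2 B1 A0.
Offset 5: leading byte 0xF3 = 11110011 → 4-byte char #3 = F3 85 89 92.
Offset 9: leading byte 0xE2 = 11100010 → 3-byte char #4 = E2 9A 88.
Offset 12: leading byte 0xE5 = 11100101 → 3-byte char #5 = E5 9D B0.
Leading byte 0xE5 = 11100101 matches 1110xxxx → 3-byte sequence.
Byte 1: 0xE5 = 11100101, payload 0101 (4 bits).
Byte 2: 0x9D = 10011101 (10xxxxxx ✓), payload 011101.
Byte 3: 0xB0 = 10110000 (10xxxxxx ✓), payload 110000.
Concatenate: 0101011101110000 = 0x5770 (16 bits → U+5770).

U+5770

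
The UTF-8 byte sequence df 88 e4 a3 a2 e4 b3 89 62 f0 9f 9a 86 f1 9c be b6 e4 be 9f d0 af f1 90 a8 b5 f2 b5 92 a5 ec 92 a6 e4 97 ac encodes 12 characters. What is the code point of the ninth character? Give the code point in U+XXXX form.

Offset 0: leading byte 0xDF = 11011111 → 2-byte char #1 = DF 88.
Offset 2: leading byte 0xE4 = 11100100 → 3-byte char #2 = E4 A3 A2.
Offset 5: leading byte 0xE4 = 11100100 → 3-byte char #3 = E4 B3 89.
Offset 8: leading byte 0x62 = 01100010 → 1-byte char #4 = 62.
Offset 9: leading byte 0xF0 = 11110000 → 4-byte char #5 = F0 9F 9A 86.
Offset 13: leading byte 0xF1 = 11110001 → 4-byte char #6 = F1 9C BE B6.
Offset 17: leading byte 0xE4 = 11100100 → 3-byte char #7 = E4 BE 9F.
Offset 20: leading byte 0xD0 = 11010000 → 2-byte char #8 = D0 AF.
Offset 22: leading byte 0xF1 = 11110001 → 4-byte char #9 = F1 90 A8 B5.
Leading byte 0xF1 = 11110001 matches 11110xxx → 4-byte sequence.
Byte 1: 0xF1 = 11110001, payload 001 (3 bits).
Byte 2: 0x90 = 10010000 (10xxxxxx ✓), payload 010000.
Byte 3: 0xA8 = 10101000 (10xxxxxx ✓), payload 101000.
Byte 4: 0xB5 = 10110101 (10xxxxxx ✓), payload 110101.
Concatenate: 001010000101000110101 = 0x50A35 (21 bits → U+50A35).

U+50A35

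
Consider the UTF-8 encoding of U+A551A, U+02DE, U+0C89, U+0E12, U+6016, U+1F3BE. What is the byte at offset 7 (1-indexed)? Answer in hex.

0xE0

1-indexed offset 7 is 0-indexed offset 6.
U+A551A → 4-byte form F2 A5 94 9A at offsets 0–3.
U+02DE → 2-byte form CB 9E at offsets 4–5.
U+0C89 → 3-byte form E0 B2 89 at offsets 6–8.
Offset 6 falls in char 3's range; it's byte 1 of E0 B2 89 = 0xE0.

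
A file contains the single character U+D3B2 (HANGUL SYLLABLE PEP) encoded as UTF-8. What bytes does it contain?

ED 8E B2

U+D3B2 = 0xD3B2 = 54194 decimal. In range U+0800–U+FFFF → 3-byte form: 1110xxxx 10xxxxxx 10xxxxxx.
Binary (16 bits): 1101001110110010.
Split 4+6+6: 1101 | 001110 | 110010.
Byte 1: 11101101 = 0xED.
Byte 2: 10001110 = 0x8E.
Byte 3: 10110010 = 0xB2.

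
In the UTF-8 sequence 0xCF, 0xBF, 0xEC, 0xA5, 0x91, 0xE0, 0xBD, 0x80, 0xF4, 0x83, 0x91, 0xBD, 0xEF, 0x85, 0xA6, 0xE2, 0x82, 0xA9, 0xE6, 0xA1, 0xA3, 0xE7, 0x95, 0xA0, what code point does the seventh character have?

U+6863

Offset 0: leading byte 0xCF = 11001111 → 2-byte char #1 = CF BF.
Offset 2: leading byte 0xEC = 11101100 → 3-byte char #2 = EC A5 91.
Offset 5: leading byte 0xE0 = 11100000 → 3-byte char #3 = E0 BD 80.
Offset 8: leading byte 0xF4 = 11110100 → 4-byte char #4 = F4 83 91 BD.
Offset 12: leading byte 0xEF = 11101111 → 3-byte char #5 = EF 85 A6.
Offset 15: leading byte 0xE2 = 11100010 → 3-byte char #6 = E2 82 A9.
Offset 18: leading byte 0xE6 = 11100110 → 3-byte char #7 = E6 A1 A3.
Leading byte 0xE6 = 11100110 matches 1110xxxx → 3-byte sequence.
Byte 1: 0xE6 = 11100110, payload 0110 (4 bits).
Byte 2: 0xA1 = 10100001 (10xxxxxx ✓), payload 100001.
Byte 3: 0xA3 = 10100011 (10xxxxxx ✓), payload 100011.
Concatenate: 0110100001100011 = 0x6863 (16 bits → U+6863).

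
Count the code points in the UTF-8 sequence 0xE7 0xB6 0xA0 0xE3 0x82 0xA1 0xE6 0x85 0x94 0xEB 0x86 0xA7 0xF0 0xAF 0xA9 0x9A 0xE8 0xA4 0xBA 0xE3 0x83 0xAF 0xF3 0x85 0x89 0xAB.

Byte at offset 0: 0xE7 = 11100111 → 3-byte char (#1). Advance 3.
Byte at offset 3: 0xE3 = 11100011 → 3-byte char (#2). Advance 3.
Byte at offset 6: 0xE6 = 11100110 → 3-byte char (#3). Advance 3.
Byte at offset 9: 0xEB = 11101011 → 3-byte char (#4). Advance 3.
Byte at offset 12: 0xF0 = 11110000 → 4-byte char (#5). Advance 4.
Byte at offset 16: 0xE8 = 11101000 → 3-byte char (#6). Advance 3.
Byte at offset 19: 0xE3 = 11100011 → 3-byte char (#7). Advance 3.
Byte at offset 22: 0xF3 = 11110011 → 4-byte char (#8). Advance 4.
Reached end at offset 26 after 8 code points.

8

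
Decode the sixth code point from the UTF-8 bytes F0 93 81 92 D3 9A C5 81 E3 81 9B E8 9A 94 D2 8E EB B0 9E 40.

U+048E

Offset 0: leading byte 0xF0 = 11110000 → 4-byte char #1 = F0 93 81 92.
Offset 4: leading byte 0xD3 = 11010011 → 2-byte char #2 = D3 9A.
Offset 6: leading byte 0xC5 = 11000101 → 2-byte char #3 = C5 81.
Offset 8: leading byte 0xE3 = 11100011 → 3-byte char #4 = E3 81 9B.
Offset 11: leading byte 0xE8 = 11101000 → 3-byte char #5 = E8 9A 94.
Offset 14: leading byte 0xD2 = 11010010 → 2-byte char #6 = D2 8E.
Leading byte 0xD2 = 11010010 matches 110xxxxx → 2-byte sequence.
Byte 1: 0xD2 = 11010010, payload 10010 (5 bits).
Byte 2: 0x8E = 10001110 (10xxxxxx ✓), payload 001110.
Concatenate: 10010001110 = 0x48E (11 bits → U+048E).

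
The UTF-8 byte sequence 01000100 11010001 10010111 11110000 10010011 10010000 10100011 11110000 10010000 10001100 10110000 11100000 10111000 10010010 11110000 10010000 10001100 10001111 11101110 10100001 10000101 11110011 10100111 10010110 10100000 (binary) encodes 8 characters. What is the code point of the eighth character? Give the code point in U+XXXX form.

U+E75A0

Offset 0: leading byte 0x44 = 01000100 → 1-byte char #1 = 44.
Offset 1: leading byte 0xD1 = 11010001 → 2-byte char #2 = D1 97.
Offset 3: leading byte 0xF0 = 11110000 → 4-byte char #3 = F0 93 90 A3.
Offset 7: leading byte 0xF0 = 11110000 → 4-byte char #4 = F0 90 8C B0.
Offset 11: leading byte 0xE0 = 11100000 → 3-byte char #5 = E0 B8 92.
Offset 14: leading byte 0xF0 = 11110000 → 4-byte char #6 = F0 90 8C 8F.
Offset 18: leading byte 0xEE = 11101110 → 3-byte char #7 = EE A1 85.
Offset 21: leading byte 0xF3 = 11110011 → 4-byte char #8 = F3 A7 96 A0.
Leading byte 0xF3 = 11110011 matches 11110xxx → 4-byte sequence.
Byte 1: 0xF3 = 11110011, payload 011 (3 bits).
Byte 2: 0xA7 = 10100111 (10xxxxxx ✓), payload 100111.
Byte 3: 0x96 = 10010110 (10xxxxxx ✓), payload 010110.
Byte 4: 0xA0 = 10100000 (10xxxxxx ✓), payload 100000.
Concatenate: 011100111010110100000 = 0xE75A0 (21 bits → U+E75A0).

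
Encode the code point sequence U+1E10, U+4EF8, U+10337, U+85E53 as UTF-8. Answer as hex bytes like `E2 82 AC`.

E1 B8 90 E4 BB B8 F0 90 8C B7 F2 85 B9 93

U+1E10: 3-byte form → E1 B8 90.
U+4EF8: 3-byte form → E4 BB B8.
U+10337: 4-byte form → F0 90 8C B7.
U+85E53: 4-byte form → F2 85 B9 93.
Concatenated (14 bytes): E1 B8 90 E4 BB B8 F0 90 8C B7 F2 85 B9 93.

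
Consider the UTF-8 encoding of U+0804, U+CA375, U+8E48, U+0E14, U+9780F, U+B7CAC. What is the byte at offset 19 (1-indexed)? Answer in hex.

1-indexed offset 19 is 0-indexed offset 18.
U+0804 → 3-byte form E0 A0 84 at offsets 0–2.
U+CA375 → 4-byte form F3 8A 8D B5 at offsets 3–6.
U+8E48 → 3-byte form E8 B9 88 at offsets 7–9.
U+0E14 → 3-byte form E0 B8 94 at offsets 10–12.
U+9780F → 4-byte form F2 97 A0 8F at offsets 13–16.
U+B7CAC → 4-byte form F2 B7 B2 AC at offsets 17–20.
Offset 18 falls in char 6's range; it's byte 2 of F2 B7 B2 AC = 0xB7.

0xB7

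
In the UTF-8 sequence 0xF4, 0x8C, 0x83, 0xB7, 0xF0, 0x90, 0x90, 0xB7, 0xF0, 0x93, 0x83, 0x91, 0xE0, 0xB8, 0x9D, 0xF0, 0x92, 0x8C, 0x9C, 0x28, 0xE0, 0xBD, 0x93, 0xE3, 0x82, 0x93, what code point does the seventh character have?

U+0F53

Offset 0: leading byte 0xF4 = 11110100 → 4-byte char #1 = F4 8C 83 B7.
Offset 4: leading byte 0xF0 = 11110000 → 4-byte char #2 = F0 90 90 B7.
Offset 8: leading byte 0xF0 = 11110000 → 4-byte char #3 = F0 93 83 91.
Offset 12: leading byte 0xE0 = 11100000 → 3-byte char #4 = E0 B8 9D.
Offset 15: leading byte 0xF0 = 11110000 → 4-byte char #5 = F0 92 8C 9C.
Offset 19: leading byte 0x28 = 00101000 → 1-byte char #6 = 28.
Offset 20: leading byte 0xE0 = 11100000 → 3-byte char #7 = E0 BD 93.
Leading byte 0xE0 = 11100000 matches 1110xxxx → 3-byte sequence.
Byte 1: 0xE0 = 11100000, payload 0000 (4 bits).
Byte 2: 0xBD = 10111101 (10xxxxxx ✓), payload 111101.
Byte 3: 0x93 = 10010011 (10xxxxxx ✓), payload 010011.
Concatenate: 0000111101010011 = 0xF53 (16 bits → U+0F53).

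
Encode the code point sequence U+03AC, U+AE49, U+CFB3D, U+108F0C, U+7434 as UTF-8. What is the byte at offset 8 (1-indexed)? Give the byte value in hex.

0xAC

1-indexed offset 8 is 0-indexed offset 7.
U+03AC → 2-byte form CE AC at offsets 0–1.
U+AE49 → 3-byte form EA B9 89 at offsets 2–4.
U+CFB3D → 4-byte form F3 8F AC BD at offsets 5–8.
Offset 7 falls in char 3's range; it's byte 3 of F3 8F AC BD = 0xAC.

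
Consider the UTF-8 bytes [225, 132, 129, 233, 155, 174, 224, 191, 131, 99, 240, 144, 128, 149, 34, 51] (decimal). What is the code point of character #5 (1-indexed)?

U+10015

Offset 0: leading byte 0xE1 = 11100001 → 3-byte char #1 = E1 84 81.
Offset 3: leading byte 0xE9 = 11101001 → 3-byte char #2 = E9 9B AE.
Offset 6: leading byte 0xE0 = 11100000 → 3-byte char #3 = E0 BF 83.
Offset 9: leading byte 0x63 = 01100011 → 1-byte char #4 = 63.
Offset 10: leading byte 0xF0 = 11110000 → 4-byte char #5 = F0 90 80 95.
Leading byte 0xF0 = 11110000 matches 11110xxx → 4-byte sequence.
Byte 1: 0xF0 = 11110000, payload 000 (3 bits).
Byte 2: 0x90 = 10010000 (10xxxxxx ✓), payload 010000.
Byte 3: 0x80 = 10000000 (10xxxxxx ✓), payload 000000.
Byte 4: 0x95 = 10010101 (10xxxxxx ✓), payload 010101.
Concatenate: 000010000000000010101 = 0x10015 (21 bits → U+10015).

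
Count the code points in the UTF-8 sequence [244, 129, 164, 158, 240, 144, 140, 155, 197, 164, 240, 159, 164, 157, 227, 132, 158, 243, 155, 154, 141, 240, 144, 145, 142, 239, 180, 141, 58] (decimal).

9

Byte at offset 0: 0xF4 = 11110100 → 4-byte char (#1). Advance 4.
Byte at offset 4: 0xF0 = 11110000 → 4-byte char (#2). Advance 4.
Byte at offset 8: 0xC5 = 11000101 → 2-byte char (#3). Advance 2.
Byte at offset 10: 0xF0 = 11110000 → 4-byte char (#4). Advance 4.
Byte at offset 14: 0xE3 = 11100011 → 3-byte char (#5). Advance 3.
Byte at offset 17: 0xF3 = 11110011 → 4-byte char (#6). Advance 4.
Byte at offset 21: 0xF0 = 11110000 → 4-byte char (#7). Advance 4.
Byte at offset 25: 0xEF = 11101111 → 3-byte char (#8). Advance 3.
Byte at offset 28: 0x3A = 00111010 → 1-byte char (#9). Advance 1.
Reached end at offset 29 after 9 code points.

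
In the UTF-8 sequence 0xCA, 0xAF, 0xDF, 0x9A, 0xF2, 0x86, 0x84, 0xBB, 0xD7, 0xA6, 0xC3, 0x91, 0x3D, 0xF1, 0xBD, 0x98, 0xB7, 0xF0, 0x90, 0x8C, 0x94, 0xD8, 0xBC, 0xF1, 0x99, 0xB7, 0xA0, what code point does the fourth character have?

U+05E6

Offset 0: leading byte 0xCA = 11001010 → 2-byte char #1 = CA AF.
Offset 2: leading byte 0xDF = 11011111 → 2-byte char #2 = DF 9A.
Offset 4: leading byte 0xF2 = 11110010 → 4-byte char #3 = F2 86 84 BB.
Offset 8: leading byte 0xD7 = 11010111 → 2-byte char #4 = D7 A6.
Leading byte 0xD7 = 11010111 matches 110xxxxx → 2-byte sequence.
Byte 1: 0xD7 = 11010111, payload 10111 (5 bits).
Byte 2: 0xA6 = 10100110 (10xxxxxx ✓), payload 100110.
Concatenate: 10111100110 = 0x5E6 (11 bits → U+05E6).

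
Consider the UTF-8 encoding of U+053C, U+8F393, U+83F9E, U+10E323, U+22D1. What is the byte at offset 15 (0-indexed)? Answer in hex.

U+053C → 2-byte form D4 BC at offsets 0–1.
U+8F393 → 4-byte form F2 8F 8E 93 at offsets 2–5.
U+83F9E → 4-byte form F2 83 BE 9E at offsets 6–9.
U+10E323 → 4-byte form F4 8E 8C A3 at offsets 10–13.
U+22D1 → 3-byte form E2 8B 91 at offsets 14–16.
Offset 15 falls in char 5's range; it's byte 2 of E2 8B 91 = 0x8B.

0x8B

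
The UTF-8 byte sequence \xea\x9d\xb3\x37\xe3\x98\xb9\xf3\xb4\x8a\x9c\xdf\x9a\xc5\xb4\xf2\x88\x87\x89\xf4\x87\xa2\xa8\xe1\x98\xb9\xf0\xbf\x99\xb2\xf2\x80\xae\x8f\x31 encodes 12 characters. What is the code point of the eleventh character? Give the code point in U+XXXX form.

U+80B8F

Offset 0: leading byte 0xEA = 11101010 → 3-byte char #1 = EA 9D B3.
Offset 3: leading byte 0x37 = 00110111 → 1-byte char #2 = 37.
Offset 4: leading byte 0xE3 = 11100011 → 3-byte char #3 = E3 98 B9.
Offset 7: leading byte 0xF3 = 11110011 → 4-byte char #4 = F3 B4 8A 9C.
Offset 11: leading byte 0xDF = 11011111 → 2-byte char #5 = DF 9A.
Offset 13: leading byte 0xC5 = 11000101 → 2-byte char #6 = C5 B4.
Offset 15: leading byte 0xF2 = 11110010 → 4-byte char #7 = F2 88 87 89.
Offset 19: leading byte 0xF4 = 11110100 → 4-byte char #8 = F4 87 A2 A8.
Offset 23: leading byte 0xE1 = 11100001 → 3-byte char #9 = E1 98 B9.
Offset 26: leading byte 0xF0 = 11110000 → 4-byte char #10 = F0 BF 99 B2.
Offset 30: leading byte 0xF2 = 11110010 → 4-byte char #11 = F2 80 AE 8F.
Leading byte 0xF2 = 11110010 matches 11110xxx → 4-byte sequence.
Byte 1: 0xF2 = 11110010, payload 010 (3 bits).
Byte 2: 0x80 = 10000000 (10xxxxxx ✓), payload 000000.
Byte 3: 0xAE = 10101110 (10xxxxxx ✓), payload 101110.
Byte 4: 0x8F = 10001111 (10xxxxxx ✓), payload 001111.
Concatenate: 010000000101110001111 = 0x80B8F (21 bits → U+80B8F).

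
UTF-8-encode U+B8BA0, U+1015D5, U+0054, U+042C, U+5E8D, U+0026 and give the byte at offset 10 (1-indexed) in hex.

0xD0

1-indexed offset 10 is 0-indexed offset 9.
U+B8BA0 → 4-byte form F2 B8 AE A0 at offsets 0–3.
U+1015D5 → 4-byte form F4 81 97 95 at offsets 4–7.
U+0054 → 1-byte form 54 at offsets 8–8.
U+042C → 2-byte form D0 AC at offsets 9–10.
Offset 9 falls in char 4's range; it's byte 1 of D0 AC = 0xD0.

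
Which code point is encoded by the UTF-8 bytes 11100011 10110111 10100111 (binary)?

U+3DE7

Leading byte 0xE3 = 11100011 matches 1110xxxx → 3-byte sequence.
Byte 1: 0xE3 = 11100011, payload 0011 (4 bits).
Byte 2: 0xB7 = 10110111 (10xxxxxx ✓), payload 110111.
Byte 3: 0xA7 = 10100111 (10xxxxxx ✓), payload 100111.
Concatenate: 0011110111100111 = 0x3DE7 (16 bits → U+3DE7).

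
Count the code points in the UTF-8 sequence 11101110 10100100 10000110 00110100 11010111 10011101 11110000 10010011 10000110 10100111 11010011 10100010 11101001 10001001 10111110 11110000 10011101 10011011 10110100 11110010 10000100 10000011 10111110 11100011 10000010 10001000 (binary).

Byte at offset 0: 0xEE = 11101110 → 3-byte char (#1). Advance 3.
Byte at offset 3: 0x34 = 00110100 → 1-byte char (#2). Advance 1.
Byte at offset 4: 0xD7 = 11010111 → 2-byte char (#3). Advance 2.
Byte at offset 6: 0xF0 = 11110000 → 4-byte char (#4). Advance 4.
Byte at offset 10: 0xD3 = 11010011 → 2-byte char (#5). Advance 2.
Byte at offset 12: 0xE9 = 11101001 → 3-byte char (#6). Advance 3.
Byte at offset 15: 0xF0 = 11110000 → 4-byte char (#7). Advance 4.
Byte at offset 19: 0xF2 = 11110010 → 4-byte char (#8). Advance 4.
Byte at offset 23: 0xE3 = 11100011 → 3-byte char (#9). Advance 3.
Reached end at offset 26 after 9 code points.

9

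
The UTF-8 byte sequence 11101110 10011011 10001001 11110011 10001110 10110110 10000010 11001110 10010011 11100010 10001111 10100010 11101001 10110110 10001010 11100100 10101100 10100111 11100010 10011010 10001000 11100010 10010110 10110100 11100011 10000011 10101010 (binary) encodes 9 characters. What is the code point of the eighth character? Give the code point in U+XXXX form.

U+25B4

Offset 0: leading byte 0xEE = 11101110 → 3-byte char #1 = EE 9B 89.
Offset 3: leading byte 0xF3 = 11110011 → 4-byte char #2 = F3 8E B6 82.
Offset 7: leading byte 0xCE = 11001110 → 2-byte char #3 = CE 93.
Offset 9: leading byte 0xE2 = 11100010 → 3-byte char #4 = E2 8F A2.
Offset 12: leading byte 0xE9 = 11101001 → 3-byte char #5 = E9 B6 8A.
Offset 15: leading byte 0xE4 = 11100100 → 3-byte char #6 = E4 AC A7.
Offset 18: leading byte 0xE2 = 11100010 → 3-byte char #7 = E2 9A 88.
Offset 21: leading byte 0xE2 = 11100010 → 3-byte char #8 = E2 96 B4.
Leading byte 0xE2 = 11100010 matches 1110xxxx → 3-byte sequence.
Byte 1: 0xE2 = 11100010, payload 0010 (4 bits).
Byte 2: 0x96 = 10010110 (10xxxxxx ✓), payload 010110.
Byte 3: 0xB4 = 10110100 (10xxxxxx ✓), payload 110100.
Concatenate: 0010010110110100 = 0x25B4 (16 bits → U+25B4).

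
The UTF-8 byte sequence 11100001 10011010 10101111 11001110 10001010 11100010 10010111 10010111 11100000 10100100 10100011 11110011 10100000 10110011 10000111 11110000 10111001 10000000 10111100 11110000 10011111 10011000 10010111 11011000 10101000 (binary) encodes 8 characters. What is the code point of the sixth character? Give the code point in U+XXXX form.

Offset 0: leading byte 0xE1 = 11100001 → 3-byte char #1 = E1 9A AF.
Offset 3: leading byte 0xCE = 11001110 → 2-byte char #2 = CE 8A.
Offset 5: leading byte 0xE2 = 11100010 → 3-byte char #3 = E2 97 97.
Offset 8: leading byte 0xE0 = 11100000 → 3-byte char #4 = E0 A4 A3.
Offset 11: leading byte 0xF3 = 11110011 → 4-byte char #5 = F3 A0 B3 87.
Offset 15: leading byte 0xF0 = 11110000 → 4-byte char #6 = F0 B9 80 BC.
Leading byte 0xF0 = 11110000 matches 11110xxx → 4-byte sequence.
Byte 1: 0xF0 = 11110000, payload 000 (3 bits).
Byte 2: 0xB9 = 10111001 (10xxxxxx ✓), payload 111001.
Byte 3: 0x80 = 10000000 (10xxxxxx ✓), payload 000000.
Byte 4: 0xBC = 10111100 (10xxxxxx ✓), payload 111100.
Concatenate: 000111001000000111100 = 0x3903C (21 bits → U+3903C).

U+3903C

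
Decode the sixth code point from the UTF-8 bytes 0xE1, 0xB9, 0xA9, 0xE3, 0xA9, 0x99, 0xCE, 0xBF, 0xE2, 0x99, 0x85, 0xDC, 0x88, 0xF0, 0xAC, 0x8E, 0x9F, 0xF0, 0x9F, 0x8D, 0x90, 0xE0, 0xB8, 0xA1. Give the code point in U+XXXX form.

U+2C39F

Offset 0: leading byte 0xE1 = 11100001 → 3-byte char #1 = E1 B9 A9.
Offset 3: leading byte 0xE3 = 11100011 → 3-byte char #2 = E3 A9 99.
Offset 6: leading byte 0xCE = 11001110 → 2-byte char #3 = CE BF.
Offset 8: leading byte 0xE2 = 11100010 → 3-byte char #4 = E2 99 85.
Offset 11: leading byte 0xDC = 11011100 → 2-byte char #5 = DC 88.
Offset 13: leading byte 0xF0 = 11110000 → 4-byte char #6 = F0 AC 8E 9F.
Leading byte 0xF0 = 11110000 matches 11110xxx → 4-byte sequence.
Byte 1: 0xF0 = 11110000, payload 000 (3 bits).
Byte 2: 0xAC = 10101100 (10xxxxxx ✓), payload 101100.
Byte 3: 0x8E = 10001110 (10xxxxxx ✓), payload 001110.
Byte 4: 0x9F = 10011111 (10xxxxxx ✓), payload 011111.
Concatenate: 000101100001110011111 = 0x2C39F (21 bits → U+2C39F).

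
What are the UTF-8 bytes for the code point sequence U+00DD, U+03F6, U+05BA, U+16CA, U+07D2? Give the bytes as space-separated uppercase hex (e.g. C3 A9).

U+00DD: 2-byte form → C3 9D.
U+03F6: 2-byte form → CF B6.
U+05BA: 2-byte form → D6 BA.
U+16CA: 3-byte form → E1 9B 8A.
U+07D2: 2-byte form → DF 92.
Concatenated (11 bytes): C3 9D CF B6 D6 BA E1 9B 8A DF 92.

C3 9D CF B6 D6 BA E1 9B 8A DF 92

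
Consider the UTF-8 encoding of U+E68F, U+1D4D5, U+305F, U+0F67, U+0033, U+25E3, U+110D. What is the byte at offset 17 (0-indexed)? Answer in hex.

U+E68F → 3-byte form EE 9A 8F at offsets 0–2.
U+1D4D5 → 4-byte form F0 9D 93 95 at offsets 3–6.
U+305F → 3-byte form E3 81 9F at offsets 7–9.
U+0F67 → 3-byte form E0 BD A7 at offsets 10–12.
U+0033 → 1-byte form 33 at offsets 13–13.
U+25E3 → 3-byte form E2 97 A3 at offsets 14–16.
U+110D → 3-byte form E1 84 8D at offsets 17–19.
Offset 17 falls in char 7's range; it's byte 1 of E1 84 8D = 0xE1.

0xE1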